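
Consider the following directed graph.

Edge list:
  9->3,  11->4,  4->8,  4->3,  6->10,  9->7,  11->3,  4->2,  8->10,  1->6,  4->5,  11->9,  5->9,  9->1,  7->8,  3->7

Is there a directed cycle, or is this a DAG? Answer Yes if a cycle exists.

DFS with white/gray/black marking, starting from 7:
7 gray
  8 gray
    10 gray
    10 black
  8 black
7 black
1 gray
  6 gray
    6→10: 10 black — skip
  6 black
1 black
2 gray
2 black
3 gray
  3→7: 7 black — skip
3 black
4 gray
  5 gray
    9 gray
      9→3: 3 black — skip
      9→1: 1 black — skip
      9→7: 7 black — skip
    9 black
  5 black
  4→2: 2 black — skip
  4→8: 8 black — skip
  4→3: 3 black — skip
4 black
11 gray
  11→9: 9 black — skip
  11→4: 4 black — skip
  11→3: 3 black — skip
11 black
Every edge goes to a white or black vertex — no back edge, so the graph is acyclic.

No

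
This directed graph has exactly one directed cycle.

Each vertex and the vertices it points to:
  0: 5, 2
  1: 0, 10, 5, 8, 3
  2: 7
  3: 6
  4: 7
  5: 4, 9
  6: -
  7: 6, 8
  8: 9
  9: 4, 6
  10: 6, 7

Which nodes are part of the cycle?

4, 7, 8, 9

DFS with gray/black marking from 8:
8 gray
  9 gray
    4 gray
      7 gray
        6 gray
        6 black
        7→8: 8 is gray → back edge
Back edge closes the cycle 8 → 9 → 4 → 7 → 8; its vertices are {4, 7, 8, 9}.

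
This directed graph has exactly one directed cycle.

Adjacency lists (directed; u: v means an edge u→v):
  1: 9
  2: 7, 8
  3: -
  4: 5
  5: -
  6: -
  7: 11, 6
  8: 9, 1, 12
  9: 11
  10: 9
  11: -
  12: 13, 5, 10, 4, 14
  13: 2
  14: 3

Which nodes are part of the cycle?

2, 8, 12, 13

DFS with gray/black marking from 12:
12 gray
  13 gray
    2 gray
      7 gray
        11 gray
        11 black
        6 gray
        6 black
      7 black
      8 gray
        9 gray
          9→11: 11 black — skip
        9 black
        1 gray
          1→9: 9 black — skip
        1 black
        8→12: 12 is gray → back edge
Back edge closes the cycle 12 → 13 → 2 → 8 → 12; its vertices are {2, 8, 12, 13}.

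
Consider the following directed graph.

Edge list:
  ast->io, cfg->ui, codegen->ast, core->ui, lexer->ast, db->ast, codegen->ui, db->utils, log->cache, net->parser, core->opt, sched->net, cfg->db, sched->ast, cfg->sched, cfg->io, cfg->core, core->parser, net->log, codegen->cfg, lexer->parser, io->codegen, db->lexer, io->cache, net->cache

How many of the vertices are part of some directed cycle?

7

A vertex is on a directed cycle iff it belongs to a strongly connected component of size ≥ 2 (or has a self-loop).
The vertices on cycles are {db, io, ast, cfg, lexer, sched, codegen} — 7 in total.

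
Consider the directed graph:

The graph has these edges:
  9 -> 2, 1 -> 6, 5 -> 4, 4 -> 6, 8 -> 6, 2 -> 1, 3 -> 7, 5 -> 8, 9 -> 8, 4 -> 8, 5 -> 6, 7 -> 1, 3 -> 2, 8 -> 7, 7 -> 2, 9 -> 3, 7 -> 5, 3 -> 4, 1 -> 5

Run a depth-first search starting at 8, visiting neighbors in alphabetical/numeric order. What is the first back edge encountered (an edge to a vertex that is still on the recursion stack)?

DFS from 8 (visiting neighbors in alphabetical/numeric order); mark gray on enter, black on exit:
8 gray
  6 gray
  6 black
  7 gray
    1 gray
      5 gray
        4 gray
          4→6: 6 black — skip
          4→8: 8 is gray → back edge
First back edge: 4 → 8.

4→8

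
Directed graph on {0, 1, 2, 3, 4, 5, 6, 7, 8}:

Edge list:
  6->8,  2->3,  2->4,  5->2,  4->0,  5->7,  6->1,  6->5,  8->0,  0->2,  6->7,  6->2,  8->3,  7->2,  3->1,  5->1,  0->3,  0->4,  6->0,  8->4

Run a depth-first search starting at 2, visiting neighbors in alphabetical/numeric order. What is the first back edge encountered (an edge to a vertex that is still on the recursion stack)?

0→2

DFS from 2 (visiting neighbors in alphabetical/numeric order); mark gray on enter, black on exit:
2 gray
  3 gray
    1 gray
    1 black
  3 black
  4 gray
    0 gray
      0→2: 2 is gray → back edge
First back edge: 0 → 2.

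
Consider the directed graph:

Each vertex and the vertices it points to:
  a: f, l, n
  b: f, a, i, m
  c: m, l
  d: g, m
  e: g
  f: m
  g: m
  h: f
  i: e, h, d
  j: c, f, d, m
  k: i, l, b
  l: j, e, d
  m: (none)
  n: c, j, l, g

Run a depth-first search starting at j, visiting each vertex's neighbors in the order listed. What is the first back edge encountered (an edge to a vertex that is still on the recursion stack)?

DFS from j (visiting each vertex's neighbors in the order listed); mark gray on enter, black on exit:
j gray
  c gray
    m gray
    m black
    l gray
      l→j: j is gray → back edge
First back edge: l → j.

l->j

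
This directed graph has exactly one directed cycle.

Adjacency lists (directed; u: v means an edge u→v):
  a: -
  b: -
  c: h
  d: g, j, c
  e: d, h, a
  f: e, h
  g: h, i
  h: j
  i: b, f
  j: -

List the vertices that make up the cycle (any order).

DFS with gray/black marking from d:
d gray
  g gray
    h gray
      j gray
      j black
    h black
    i gray
      b gray
      b black
      f gray
        e gray
          e→d: d is gray → back edge
Back edge closes the cycle d → g → i → f → e → d; its vertices are {d, e, f, g, i}.

d, e, f, g, i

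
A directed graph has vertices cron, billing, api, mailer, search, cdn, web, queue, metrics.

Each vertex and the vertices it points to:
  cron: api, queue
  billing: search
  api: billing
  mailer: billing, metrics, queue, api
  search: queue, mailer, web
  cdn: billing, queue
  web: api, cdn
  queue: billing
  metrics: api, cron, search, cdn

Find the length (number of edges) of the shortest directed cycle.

3

For each vertex v, BFS finds the shortest path from v back to v.
The shortest such closed walk is metrics → search → mailer → metrics, length 3.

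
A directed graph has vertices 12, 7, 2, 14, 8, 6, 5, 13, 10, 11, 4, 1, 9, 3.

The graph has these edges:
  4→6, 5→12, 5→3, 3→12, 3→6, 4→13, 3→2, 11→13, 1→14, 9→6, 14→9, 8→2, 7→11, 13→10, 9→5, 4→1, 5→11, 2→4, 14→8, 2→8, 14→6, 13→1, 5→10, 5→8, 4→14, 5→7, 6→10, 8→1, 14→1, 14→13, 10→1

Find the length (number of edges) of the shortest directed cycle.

2

For each vertex v, BFS finds the shortest path from v back to v.
The shortest such closed walk is 2 → 8 → 2, length 2.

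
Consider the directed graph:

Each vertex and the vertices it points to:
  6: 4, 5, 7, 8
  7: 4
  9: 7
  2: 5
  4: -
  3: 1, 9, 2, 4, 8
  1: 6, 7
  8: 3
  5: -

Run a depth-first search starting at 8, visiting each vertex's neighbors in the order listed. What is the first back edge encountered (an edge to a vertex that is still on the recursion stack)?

6->8

DFS from 8 (visiting each vertex's neighbors in the order listed); mark gray on enter, black on exit:
8 gray
  3 gray
    1 gray
      6 gray
        4 gray
        4 black
        5 gray
        5 black
        7 gray
          7→4: 4 black — skip
        7 black
        6→8: 8 is gray → back edge
First back edge: 6 → 8.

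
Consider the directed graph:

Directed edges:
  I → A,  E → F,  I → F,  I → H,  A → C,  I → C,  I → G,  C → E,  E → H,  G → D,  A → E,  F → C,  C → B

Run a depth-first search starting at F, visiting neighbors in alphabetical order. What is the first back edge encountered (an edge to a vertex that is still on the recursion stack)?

DFS from F (visiting neighbors in alphabetical order); mark gray on enter, black on exit:
F gray
  C gray
    B gray
    B black
    E gray
      E→F: F is gray → back edge
First back edge: E → F.

E->F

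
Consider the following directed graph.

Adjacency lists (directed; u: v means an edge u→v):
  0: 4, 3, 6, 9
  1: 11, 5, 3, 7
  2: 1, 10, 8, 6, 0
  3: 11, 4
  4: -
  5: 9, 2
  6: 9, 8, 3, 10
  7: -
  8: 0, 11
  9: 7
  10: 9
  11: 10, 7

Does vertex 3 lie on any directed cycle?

No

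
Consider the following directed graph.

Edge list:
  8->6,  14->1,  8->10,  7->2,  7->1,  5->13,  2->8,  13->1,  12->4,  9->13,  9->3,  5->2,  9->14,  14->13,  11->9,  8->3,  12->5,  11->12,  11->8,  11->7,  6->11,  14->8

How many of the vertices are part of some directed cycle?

A vertex is on a directed cycle iff it belongs to a strongly connected component of size ≥ 2 (or has a self-loop).
The vertices on cycles are {2, 5, 6, 7, 8, 9, 11, 12, 14} — 9 in total.

9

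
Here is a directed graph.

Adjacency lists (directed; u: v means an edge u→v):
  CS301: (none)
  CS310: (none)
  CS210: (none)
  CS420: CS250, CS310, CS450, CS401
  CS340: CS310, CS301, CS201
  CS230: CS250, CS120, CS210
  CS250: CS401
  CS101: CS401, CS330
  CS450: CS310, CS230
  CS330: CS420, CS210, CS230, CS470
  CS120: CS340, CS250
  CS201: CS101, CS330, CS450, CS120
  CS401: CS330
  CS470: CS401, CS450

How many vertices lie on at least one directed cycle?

11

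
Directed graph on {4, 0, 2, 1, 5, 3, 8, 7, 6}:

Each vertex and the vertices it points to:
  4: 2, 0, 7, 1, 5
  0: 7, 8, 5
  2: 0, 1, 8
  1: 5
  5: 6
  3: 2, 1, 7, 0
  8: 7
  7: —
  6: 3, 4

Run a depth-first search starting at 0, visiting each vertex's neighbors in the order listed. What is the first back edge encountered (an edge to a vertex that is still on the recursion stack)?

2→0

DFS from 0 (visiting each vertex's neighbors in the order listed); mark gray on enter, black on exit:
0 gray
  7 gray
  7 black
  8 gray
    8→7: 7 black — skip
  8 black
  5 gray
    6 gray
      3 gray
        2 gray
          2→0: 0 is gray → back edge
First back edge: 2 → 0.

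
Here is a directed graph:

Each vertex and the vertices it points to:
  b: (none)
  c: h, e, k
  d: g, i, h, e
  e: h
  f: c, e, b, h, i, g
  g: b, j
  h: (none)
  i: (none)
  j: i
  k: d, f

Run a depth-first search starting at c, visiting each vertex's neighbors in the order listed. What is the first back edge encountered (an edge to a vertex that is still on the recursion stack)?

f→c

DFS from c (visiting each vertex's neighbors in the order listed); mark gray on enter, black on exit:
c gray
  h gray
  h black
  e gray
    e→h: h black — skip
  e black
  k gray
    d gray
      g gray
        b gray
        b black
        j gray
          i gray
          i black
        j black
      g black
      d→i: i black — skip
      d→h: h black — skip
      d→e: e black — skip
    d black
    f gray
      f→c: c is gray → back edge
First back edge: f → c.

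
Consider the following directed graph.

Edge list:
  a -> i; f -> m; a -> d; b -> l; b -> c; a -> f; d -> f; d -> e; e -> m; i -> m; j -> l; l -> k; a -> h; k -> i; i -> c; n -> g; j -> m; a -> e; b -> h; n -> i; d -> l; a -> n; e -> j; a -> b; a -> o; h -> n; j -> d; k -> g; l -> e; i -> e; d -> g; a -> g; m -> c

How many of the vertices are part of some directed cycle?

6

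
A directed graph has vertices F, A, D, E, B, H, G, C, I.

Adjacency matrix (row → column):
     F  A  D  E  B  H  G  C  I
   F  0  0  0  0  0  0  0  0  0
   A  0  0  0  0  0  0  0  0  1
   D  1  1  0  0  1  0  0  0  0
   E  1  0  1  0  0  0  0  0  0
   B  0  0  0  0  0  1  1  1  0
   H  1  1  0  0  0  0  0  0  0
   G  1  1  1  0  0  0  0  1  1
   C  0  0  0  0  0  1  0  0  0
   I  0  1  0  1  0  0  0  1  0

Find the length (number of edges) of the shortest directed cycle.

For each vertex v, BFS finds the shortest path from v back to v.
The shortest such closed walk is I → A → I, length 2.

2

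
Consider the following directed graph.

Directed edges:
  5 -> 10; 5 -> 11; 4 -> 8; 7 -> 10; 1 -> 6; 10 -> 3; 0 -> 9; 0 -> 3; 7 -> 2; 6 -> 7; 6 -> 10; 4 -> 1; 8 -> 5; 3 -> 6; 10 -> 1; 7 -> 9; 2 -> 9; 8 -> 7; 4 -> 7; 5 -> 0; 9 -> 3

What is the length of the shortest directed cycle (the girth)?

3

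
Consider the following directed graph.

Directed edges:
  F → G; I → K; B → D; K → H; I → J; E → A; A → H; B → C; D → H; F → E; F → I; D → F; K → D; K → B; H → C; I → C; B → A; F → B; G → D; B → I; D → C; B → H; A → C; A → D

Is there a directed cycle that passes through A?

Yes

A is on a cycle iff A can reach itself via ≥1 edge.
A → D → F → E → A — yes.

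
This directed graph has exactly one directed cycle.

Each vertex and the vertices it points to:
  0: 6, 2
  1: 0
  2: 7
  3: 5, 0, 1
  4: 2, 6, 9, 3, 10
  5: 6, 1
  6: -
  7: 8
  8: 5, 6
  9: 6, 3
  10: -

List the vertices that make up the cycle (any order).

0, 1, 2, 5, 7, 8

DFS with gray/black marking from 2:
2 gray
  7 gray
    8 gray
      5 gray
        6 gray
        6 black
        1 gray
          0 gray
            0→6: 6 black — skip
            0→2: 2 is gray → back edge
Back edge closes the cycle 2 → 7 → 8 → 5 → 1 → 0 → 2; its vertices are {0, 1, 2, 5, 7, 8}.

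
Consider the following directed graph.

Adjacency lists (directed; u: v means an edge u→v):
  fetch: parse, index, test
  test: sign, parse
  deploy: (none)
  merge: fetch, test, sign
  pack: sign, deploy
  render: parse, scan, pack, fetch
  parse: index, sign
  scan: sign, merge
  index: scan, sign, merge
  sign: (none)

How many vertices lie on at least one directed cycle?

A vertex is on a directed cycle iff it belongs to a strongly connected component of size ≥ 2 (or has a self-loop).
The vertices on cycles are {scan, test, fetch, index, merge, parse} — 6 in total.

6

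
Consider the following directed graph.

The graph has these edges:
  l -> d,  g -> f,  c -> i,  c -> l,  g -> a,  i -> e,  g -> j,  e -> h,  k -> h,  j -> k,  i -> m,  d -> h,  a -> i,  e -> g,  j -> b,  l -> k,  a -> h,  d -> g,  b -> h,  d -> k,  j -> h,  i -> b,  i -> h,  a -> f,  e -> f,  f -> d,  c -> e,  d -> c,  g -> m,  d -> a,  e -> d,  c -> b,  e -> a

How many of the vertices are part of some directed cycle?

A vertex is on a directed cycle iff it belongs to a strongly connected component of size ≥ 2 (or has a self-loop).
The vertices on cycles are {a, c, d, e, f, g, i, l} — 8 in total.

8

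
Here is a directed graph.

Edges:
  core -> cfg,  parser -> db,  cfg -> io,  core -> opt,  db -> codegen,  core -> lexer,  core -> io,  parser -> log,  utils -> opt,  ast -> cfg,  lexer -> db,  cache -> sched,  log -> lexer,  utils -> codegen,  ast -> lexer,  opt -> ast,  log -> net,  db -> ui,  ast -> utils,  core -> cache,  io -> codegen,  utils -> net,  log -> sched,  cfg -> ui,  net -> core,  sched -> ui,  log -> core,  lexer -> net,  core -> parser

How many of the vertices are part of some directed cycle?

8

A vertex is on a directed cycle iff it belongs to a strongly connected component of size ≥ 2 (or has a self-loop).
The vertices on cycles are {ast, log, net, opt, core, lexer, utils, parser} — 8 in total.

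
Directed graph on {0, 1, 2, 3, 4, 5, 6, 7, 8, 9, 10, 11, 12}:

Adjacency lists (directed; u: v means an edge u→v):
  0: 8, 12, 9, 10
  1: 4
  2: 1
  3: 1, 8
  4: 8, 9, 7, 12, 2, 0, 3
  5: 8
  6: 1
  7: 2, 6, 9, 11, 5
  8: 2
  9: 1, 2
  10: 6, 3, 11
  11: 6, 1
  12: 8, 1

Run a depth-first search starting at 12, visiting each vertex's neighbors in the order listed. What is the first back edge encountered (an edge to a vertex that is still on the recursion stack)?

4→8

DFS from 12 (visiting each vertex's neighbors in the order listed); mark gray on enter, black on exit:
12 gray
  8 gray
    2 gray
      1 gray
        4 gray
          4→8: 8 is gray → back edge
First back edge: 4 → 8.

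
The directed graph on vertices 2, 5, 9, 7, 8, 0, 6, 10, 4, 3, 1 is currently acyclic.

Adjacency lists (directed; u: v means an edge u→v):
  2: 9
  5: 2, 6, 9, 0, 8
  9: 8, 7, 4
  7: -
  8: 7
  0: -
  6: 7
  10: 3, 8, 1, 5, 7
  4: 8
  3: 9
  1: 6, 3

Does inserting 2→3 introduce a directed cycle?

Adding 2→3 creates a cycle iff 3 can already reach 2.
Explore from 3: no path reaches 2. The graph stays acyclic.

No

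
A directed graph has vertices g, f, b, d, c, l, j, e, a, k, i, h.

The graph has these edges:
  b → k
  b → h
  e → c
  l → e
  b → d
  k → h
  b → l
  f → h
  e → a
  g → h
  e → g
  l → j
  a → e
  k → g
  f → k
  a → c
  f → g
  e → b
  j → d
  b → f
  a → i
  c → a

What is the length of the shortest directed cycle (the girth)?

For each vertex v, BFS finds the shortest path from v back to v.
The shortest such closed walk is e → a → e, length 2.

2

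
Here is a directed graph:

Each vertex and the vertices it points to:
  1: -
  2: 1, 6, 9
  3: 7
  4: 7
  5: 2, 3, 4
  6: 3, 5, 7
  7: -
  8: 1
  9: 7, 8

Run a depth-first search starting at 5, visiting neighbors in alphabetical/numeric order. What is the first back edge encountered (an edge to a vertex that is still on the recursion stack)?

6->5

DFS from 5 (visiting neighbors in alphabetical/numeric order); mark gray on enter, black on exit:
5 gray
  2 gray
    1 gray
    1 black
    6 gray
      3 gray
        7 gray
        7 black
      3 black
      6→5: 5 is gray → back edge
First back edge: 6 → 5.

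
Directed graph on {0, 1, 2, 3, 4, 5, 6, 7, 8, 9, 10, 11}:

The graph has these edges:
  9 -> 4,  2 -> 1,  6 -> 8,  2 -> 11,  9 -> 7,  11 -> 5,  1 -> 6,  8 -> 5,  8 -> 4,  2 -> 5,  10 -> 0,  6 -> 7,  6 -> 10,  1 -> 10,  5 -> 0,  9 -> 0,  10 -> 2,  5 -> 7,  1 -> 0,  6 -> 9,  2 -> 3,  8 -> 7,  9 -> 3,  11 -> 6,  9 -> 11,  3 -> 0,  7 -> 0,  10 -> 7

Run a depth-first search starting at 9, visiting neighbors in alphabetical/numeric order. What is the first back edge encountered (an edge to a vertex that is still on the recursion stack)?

6→9

DFS from 9 (visiting neighbors in alphabetical/numeric order); mark gray on enter, black on exit:
9 gray
  0 gray
  0 black
  3 gray
    3→0: 0 black — skip
  3 black
  4 gray
  4 black
  7 gray
    7→0: 0 black — skip
  7 black
  11 gray
    5 gray
      5→0: 0 black — skip
      5→7: 7 black — skip
    5 black
    6 gray
      6→7: 7 black — skip
      8 gray
        8→4: 4 black — skip
        8→5: 5 black — skip
        8→7: 7 black — skip
      8 black
      6→9: 9 is gray → back edge
First back edge: 6 → 9.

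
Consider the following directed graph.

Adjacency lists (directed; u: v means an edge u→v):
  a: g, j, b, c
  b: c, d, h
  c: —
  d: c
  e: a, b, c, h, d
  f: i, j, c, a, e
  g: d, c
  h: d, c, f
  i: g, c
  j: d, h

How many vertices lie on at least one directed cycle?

6

A vertex is on a directed cycle iff it belongs to a strongly connected component of size ≥ 2 (or has a self-loop).
The vertices on cycles are {a, b, e, f, h, j} — 6 in total.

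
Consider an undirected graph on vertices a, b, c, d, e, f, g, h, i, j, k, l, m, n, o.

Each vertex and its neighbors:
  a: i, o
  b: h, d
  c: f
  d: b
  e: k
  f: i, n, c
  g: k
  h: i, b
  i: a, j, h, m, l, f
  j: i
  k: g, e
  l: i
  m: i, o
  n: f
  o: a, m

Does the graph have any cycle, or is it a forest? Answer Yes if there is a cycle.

DFS, tracking each vertex's parent; an edge to a visited non-parent vertex closes a cycle.
Start from c:
visit c (parent –)
  visit f (parent c)
    visit i (parent f)
      visit a (parent i)
        a–i: parent, skip
        visit o (parent a)
          o–a: parent, skip
          visit m (parent o)
            m–i: i visited and ≠ parent → cycle
Cycle: i – a – o – m – i.

Yes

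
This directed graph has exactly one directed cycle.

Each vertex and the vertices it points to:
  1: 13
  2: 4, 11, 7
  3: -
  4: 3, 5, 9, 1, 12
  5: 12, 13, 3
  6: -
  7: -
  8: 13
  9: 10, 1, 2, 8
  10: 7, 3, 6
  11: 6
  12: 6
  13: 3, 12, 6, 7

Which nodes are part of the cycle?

2, 4, 9

DFS with gray/black marking from 9:
9 gray
  10 gray
    7 gray
    7 black
    3 gray
    3 black
    6 gray
    6 black
  10 black
  1 gray
    13 gray
      13→3: 3 black — skip
      12 gray
        12→6: 6 black — skip
      12 black
      13→6: 6 black — skip
      13→7: 7 black — skip
    13 black
  1 black
  2 gray
    4 gray
      4→3: 3 black — skip
      5 gray
        5→12: 12 black — skip
        5→13: 13 black — skip
        5→3: 3 black — skip
      5 black
      4→9: 9 is gray → back edge
Back edge closes the cycle 9 → 2 → 4 → 9; its vertices are {2, 4, 9}.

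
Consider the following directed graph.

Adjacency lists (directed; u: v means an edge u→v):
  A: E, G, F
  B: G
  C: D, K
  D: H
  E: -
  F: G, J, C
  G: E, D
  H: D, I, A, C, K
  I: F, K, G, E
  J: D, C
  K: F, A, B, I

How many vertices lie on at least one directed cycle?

A vertex is on a directed cycle iff it belongs to a strongly connected component of size ≥ 2 (or has a self-loop).
The vertices on cycles are {A, B, C, D, F, G, H, I, J, K} — 10 in total.

10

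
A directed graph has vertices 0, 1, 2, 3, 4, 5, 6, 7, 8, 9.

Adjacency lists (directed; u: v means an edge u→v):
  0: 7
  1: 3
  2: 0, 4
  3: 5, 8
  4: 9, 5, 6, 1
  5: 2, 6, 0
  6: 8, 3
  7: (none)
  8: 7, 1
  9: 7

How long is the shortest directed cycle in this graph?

3

For each vertex v, BFS finds the shortest path from v back to v.
The shortest such closed walk is 4 → 5 → 2 → 4, length 3.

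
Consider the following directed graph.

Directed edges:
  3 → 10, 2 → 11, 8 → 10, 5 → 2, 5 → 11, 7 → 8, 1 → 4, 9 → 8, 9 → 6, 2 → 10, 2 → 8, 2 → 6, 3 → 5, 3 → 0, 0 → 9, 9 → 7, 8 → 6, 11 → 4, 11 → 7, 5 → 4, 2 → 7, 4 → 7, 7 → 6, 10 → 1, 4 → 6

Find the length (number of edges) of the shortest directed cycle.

For each vertex v, BFS finds the shortest path from v back to v.
The shortest such closed walk is 10 → 1 → 4 → 7 → 8 → 10, length 5.

5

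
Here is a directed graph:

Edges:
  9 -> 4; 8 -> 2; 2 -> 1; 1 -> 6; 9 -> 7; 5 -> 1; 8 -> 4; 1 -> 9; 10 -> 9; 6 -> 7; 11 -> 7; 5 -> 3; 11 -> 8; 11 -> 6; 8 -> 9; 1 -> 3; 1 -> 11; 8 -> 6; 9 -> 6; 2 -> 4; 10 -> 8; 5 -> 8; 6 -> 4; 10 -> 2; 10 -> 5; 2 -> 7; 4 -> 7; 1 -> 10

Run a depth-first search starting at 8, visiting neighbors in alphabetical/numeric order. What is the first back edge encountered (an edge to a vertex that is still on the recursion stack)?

10->2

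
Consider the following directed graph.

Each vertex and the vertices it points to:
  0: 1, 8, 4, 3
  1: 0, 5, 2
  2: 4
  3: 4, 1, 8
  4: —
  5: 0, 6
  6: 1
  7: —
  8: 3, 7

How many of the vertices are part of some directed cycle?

A vertex is on a directed cycle iff it belongs to a strongly connected component of size ≥ 2 (or has a self-loop).
The vertices on cycles are {0, 1, 3, 5, 6, 8} — 6 in total.

6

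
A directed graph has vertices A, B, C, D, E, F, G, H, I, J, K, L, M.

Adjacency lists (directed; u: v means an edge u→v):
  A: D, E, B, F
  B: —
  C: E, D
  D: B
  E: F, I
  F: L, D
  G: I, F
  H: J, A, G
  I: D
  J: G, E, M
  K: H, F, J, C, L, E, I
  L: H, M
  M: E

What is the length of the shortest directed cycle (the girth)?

4

For each vertex v, BFS finds the shortest path from v back to v.
The shortest such closed walk is L → M → E → F → L, length 4.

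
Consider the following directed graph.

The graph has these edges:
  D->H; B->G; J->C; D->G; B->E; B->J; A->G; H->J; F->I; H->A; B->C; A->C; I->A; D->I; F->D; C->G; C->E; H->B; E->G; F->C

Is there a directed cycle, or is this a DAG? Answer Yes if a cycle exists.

DFS with white/gray/black marking, starting from B:
B gray
  C gray
    E gray
      G gray
      G black
    E black
    C→G: G black — skip
  C black
  B→E: E black — skip
  J gray
    J→C: C black — skip
  J black
  B→G: G black — skip
B black
A gray
  A→C: C black — skip
  A→G: G black — skip
A black
D gray
  D→G: G black — skip
  H gray
    H→A: A black — skip
    H→B: B black — skip
    H→J: J black — skip
  H black
  I gray
    I→A: A black — skip
  I black
D black
F gray
  F→C: C black — skip
  F→I: I black — skip
  F→D: D black — skip
F black
Every edge goes to a white or black vertex — no back edge, so the graph is acyclic.

No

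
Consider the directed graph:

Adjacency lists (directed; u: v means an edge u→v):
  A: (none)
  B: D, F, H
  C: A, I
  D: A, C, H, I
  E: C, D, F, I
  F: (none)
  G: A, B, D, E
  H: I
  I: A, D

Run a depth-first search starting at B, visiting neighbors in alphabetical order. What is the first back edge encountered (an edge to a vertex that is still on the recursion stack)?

I->D

DFS from B (visiting neighbors in alphabetical order); mark gray on enter, black on exit:
B gray
  D gray
    A gray
    A black
    C gray
      C→A: A black — skip
      I gray
        I→A: A black — skip
        I→D: D is gray → back edge
First back edge: I → D.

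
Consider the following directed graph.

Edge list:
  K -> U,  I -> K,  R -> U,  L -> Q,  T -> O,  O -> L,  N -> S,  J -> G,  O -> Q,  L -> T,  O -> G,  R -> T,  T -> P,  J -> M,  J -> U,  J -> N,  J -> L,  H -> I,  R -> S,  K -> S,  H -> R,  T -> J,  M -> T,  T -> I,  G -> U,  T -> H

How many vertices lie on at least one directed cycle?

A vertex is on a directed cycle iff it belongs to a strongly connected component of size ≥ 2 (or has a self-loop).
The vertices on cycles are {H, J, L, M, O, R, T} — 7 in total.

7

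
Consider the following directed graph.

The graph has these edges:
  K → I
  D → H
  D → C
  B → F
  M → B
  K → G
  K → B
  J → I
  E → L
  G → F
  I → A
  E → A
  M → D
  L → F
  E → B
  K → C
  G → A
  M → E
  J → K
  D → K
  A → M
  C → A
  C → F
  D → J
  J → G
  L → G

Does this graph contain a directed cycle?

DFS with white/gray/black marking, starting from H:
H gray
H black
K gray
  C gray
    A gray
      M gray
        D gray
          J gray
            I gray
              I→A: A is gray → back edge
Back edge found, so a cycle exists: A → M → D → J → I → A.

Yes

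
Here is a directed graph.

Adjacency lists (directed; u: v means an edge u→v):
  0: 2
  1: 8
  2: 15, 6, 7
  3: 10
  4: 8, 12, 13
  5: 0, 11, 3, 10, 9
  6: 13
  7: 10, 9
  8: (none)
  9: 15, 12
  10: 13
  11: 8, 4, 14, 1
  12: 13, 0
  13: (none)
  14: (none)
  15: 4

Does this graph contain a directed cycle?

Yes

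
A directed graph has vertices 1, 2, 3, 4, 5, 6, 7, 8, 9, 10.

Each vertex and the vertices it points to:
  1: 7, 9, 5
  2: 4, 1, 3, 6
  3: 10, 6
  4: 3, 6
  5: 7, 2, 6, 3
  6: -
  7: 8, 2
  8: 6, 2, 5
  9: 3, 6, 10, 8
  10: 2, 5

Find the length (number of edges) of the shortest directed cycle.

For each vertex v, BFS finds the shortest path from v back to v.
The shortest such closed walk is 1 → 5 → 2 → 1, length 3.

3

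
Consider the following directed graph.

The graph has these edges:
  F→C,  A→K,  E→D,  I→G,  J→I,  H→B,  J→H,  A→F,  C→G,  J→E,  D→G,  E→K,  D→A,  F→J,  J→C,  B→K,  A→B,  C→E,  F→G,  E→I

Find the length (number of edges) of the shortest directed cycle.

5

For each vertex v, BFS finds the shortest path from v back to v.
The shortest such closed walk is J → E → D → A → F → J, length 5.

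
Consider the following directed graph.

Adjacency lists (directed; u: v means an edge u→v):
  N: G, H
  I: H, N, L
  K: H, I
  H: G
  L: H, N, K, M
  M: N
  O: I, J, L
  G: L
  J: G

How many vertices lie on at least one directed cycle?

7

A vertex is on a directed cycle iff it belongs to a strongly connected component of size ≥ 2 (or has a self-loop).
The vertices on cycles are {G, H, I, K, L, M, N} — 7 in total.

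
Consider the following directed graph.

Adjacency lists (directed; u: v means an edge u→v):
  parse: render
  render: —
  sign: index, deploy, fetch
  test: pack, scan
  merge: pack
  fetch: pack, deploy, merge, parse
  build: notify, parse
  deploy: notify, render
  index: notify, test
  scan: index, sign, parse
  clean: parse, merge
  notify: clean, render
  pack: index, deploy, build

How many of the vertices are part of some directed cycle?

A vertex is on a directed cycle iff it belongs to a strongly connected component of size ≥ 2 (or has a self-loop).
The vertices on cycles are {pack, scan, sign, test, build, clean, fetch, index, merge, deploy, notify} — 11 in total.

11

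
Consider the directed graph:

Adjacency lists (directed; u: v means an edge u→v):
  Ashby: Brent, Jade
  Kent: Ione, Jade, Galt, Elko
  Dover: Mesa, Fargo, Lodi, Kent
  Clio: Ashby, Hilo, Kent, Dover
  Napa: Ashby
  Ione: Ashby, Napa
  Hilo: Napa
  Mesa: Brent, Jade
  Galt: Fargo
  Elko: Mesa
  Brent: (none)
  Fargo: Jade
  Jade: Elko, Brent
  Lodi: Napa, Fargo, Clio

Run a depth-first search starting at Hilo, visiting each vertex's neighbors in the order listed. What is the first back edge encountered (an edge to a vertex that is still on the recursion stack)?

Mesa->Jade

DFS from Hilo (visiting each vertex's neighbors in the order listed); mark gray on enter, black on exit:
Hilo gray
  Napa gray
    Ashby gray
      Brent gray
      Brent black
      Jade gray
        Elko gray
          Mesa gray
            Mesa→Brent: Brent black — skip
            Mesa→Jade: Jade is gray → back edge
First back edge: Mesa → Jade.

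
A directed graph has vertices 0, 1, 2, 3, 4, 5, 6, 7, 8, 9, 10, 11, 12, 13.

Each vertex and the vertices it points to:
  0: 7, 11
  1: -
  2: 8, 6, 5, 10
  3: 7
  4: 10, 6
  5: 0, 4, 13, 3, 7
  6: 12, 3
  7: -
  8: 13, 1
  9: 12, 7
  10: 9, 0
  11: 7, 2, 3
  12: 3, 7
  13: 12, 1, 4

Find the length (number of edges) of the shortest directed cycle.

4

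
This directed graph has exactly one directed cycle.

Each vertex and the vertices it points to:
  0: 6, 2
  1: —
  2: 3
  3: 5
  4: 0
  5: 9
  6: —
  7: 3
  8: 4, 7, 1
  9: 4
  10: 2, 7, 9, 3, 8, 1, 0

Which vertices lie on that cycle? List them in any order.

0, 2, 3, 4, 5, 9

DFS with gray/black marking from 0:
0 gray
  6 gray
  6 black
  2 gray
    3 gray
      5 gray
        9 gray
          4 gray
            4→0: 0 is gray → back edge
Back edge closes the cycle 0 → 2 → 3 → 5 → 9 → 4 → 0; its vertices are {0, 2, 3, 4, 5, 9}.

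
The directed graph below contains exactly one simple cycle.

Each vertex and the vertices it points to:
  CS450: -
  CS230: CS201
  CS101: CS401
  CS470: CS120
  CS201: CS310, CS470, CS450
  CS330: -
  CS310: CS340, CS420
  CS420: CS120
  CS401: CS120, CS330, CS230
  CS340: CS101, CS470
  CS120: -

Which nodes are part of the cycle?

CS101, CS201, CS230, CS310, CS340, CS401

DFS with gray/black marking from CS201:
CS201 gray
  CS310 gray
    CS340 gray
      CS101 gray
        CS401 gray
          CS120 gray
          CS120 black
          CS330 gray
          CS330 black
          CS230 gray
            CS230→CS201: CS201 is gray → back edge
Back edge closes the cycle CS201 → CS310 → CS340 → CS101 → CS401 → CS230 → CS201; its vertices are {CS101, CS201, CS230, CS310, CS340, CS401}.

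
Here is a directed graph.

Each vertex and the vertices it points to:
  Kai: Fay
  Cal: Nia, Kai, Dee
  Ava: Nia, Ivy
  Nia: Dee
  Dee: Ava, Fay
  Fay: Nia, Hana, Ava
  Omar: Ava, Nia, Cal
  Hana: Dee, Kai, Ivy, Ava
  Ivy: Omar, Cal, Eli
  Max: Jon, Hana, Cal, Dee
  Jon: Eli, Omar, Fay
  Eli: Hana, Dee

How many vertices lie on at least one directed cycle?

A vertex is on a directed cycle iff it belongs to a strongly connected component of size ≥ 2 (or has a self-loop).
The vertices on cycles are {Ava, Cal, Dee, Eli, Fay, Ivy, Kai, Nia, Hana, Omar} — 10 in total.

10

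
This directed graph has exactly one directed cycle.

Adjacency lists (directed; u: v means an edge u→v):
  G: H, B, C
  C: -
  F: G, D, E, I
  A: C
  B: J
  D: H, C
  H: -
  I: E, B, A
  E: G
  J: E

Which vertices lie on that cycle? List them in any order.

DFS with gray/black marking from G:
G gray
  H gray
  H black
  B gray
    J gray
      E gray
        E→G: G is gray → back edge
Back edge closes the cycle G → B → J → E → G; its vertices are {B, E, G, J}.

B, E, G, J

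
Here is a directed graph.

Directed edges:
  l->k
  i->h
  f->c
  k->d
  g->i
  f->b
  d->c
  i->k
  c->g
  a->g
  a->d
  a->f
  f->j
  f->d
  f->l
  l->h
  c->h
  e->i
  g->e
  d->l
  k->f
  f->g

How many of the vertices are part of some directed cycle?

8

A vertex is on a directed cycle iff it belongs to a strongly connected component of size ≥ 2 (or has a self-loop).
The vertices on cycles are {c, d, e, f, g, i, k, l} — 8 in total.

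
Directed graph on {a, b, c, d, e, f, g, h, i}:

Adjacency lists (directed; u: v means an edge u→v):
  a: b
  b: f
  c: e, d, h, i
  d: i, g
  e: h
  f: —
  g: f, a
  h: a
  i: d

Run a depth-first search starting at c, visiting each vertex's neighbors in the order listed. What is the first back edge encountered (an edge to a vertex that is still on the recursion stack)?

DFS from c (visiting each vertex's neighbors in the order listed); mark gray on enter, black on exit:
c gray
  e gray
    h gray
      a gray
        b gray
          f gray
          f black
        b black
      a black
    h black
  e black
  d gray
    i gray
      i→d: d is gray → back edge
First back edge: i → d.

i→d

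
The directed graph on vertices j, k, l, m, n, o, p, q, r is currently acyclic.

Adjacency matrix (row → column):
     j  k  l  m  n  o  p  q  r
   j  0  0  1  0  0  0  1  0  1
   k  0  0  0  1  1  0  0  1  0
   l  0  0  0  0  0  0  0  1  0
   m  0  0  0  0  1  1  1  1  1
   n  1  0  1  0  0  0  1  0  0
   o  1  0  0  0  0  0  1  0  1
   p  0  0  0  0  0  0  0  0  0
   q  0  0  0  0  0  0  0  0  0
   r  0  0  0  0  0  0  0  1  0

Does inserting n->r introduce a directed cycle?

No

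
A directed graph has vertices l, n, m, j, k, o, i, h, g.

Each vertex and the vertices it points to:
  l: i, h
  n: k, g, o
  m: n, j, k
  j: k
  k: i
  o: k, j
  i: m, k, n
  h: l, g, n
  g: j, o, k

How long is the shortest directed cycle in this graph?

2

For each vertex v, BFS finds the shortest path from v back to v.
The shortest such closed walk is l → h → l, length 2.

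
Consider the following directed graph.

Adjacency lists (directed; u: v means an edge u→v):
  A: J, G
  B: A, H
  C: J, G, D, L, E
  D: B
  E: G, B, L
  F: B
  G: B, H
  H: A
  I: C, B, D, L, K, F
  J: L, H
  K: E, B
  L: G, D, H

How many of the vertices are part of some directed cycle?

A vertex is on a directed cycle iff it belongs to a strongly connected component of size ≥ 2 (or has a self-loop).
The vertices on cycles are {A, B, D, G, H, J, L} — 7 in total.

7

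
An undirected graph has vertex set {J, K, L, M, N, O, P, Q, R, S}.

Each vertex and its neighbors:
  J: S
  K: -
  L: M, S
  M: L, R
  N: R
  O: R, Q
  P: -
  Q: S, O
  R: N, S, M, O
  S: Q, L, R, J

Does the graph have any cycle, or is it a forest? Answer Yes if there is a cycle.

Yes

DFS, tracking each vertex's parent; an edge to a visited non-parent vertex closes a cycle.
Start from M:
visit M (parent –)
  visit L (parent M)
    L–M: parent, skip
    visit S (parent L)
      visit Q (parent S)
        Q–S: parent, skip
        visit O (parent Q)
          visit R (parent O)
            visit N (parent R)
              N–R: parent, skip
            R–S: S visited and ≠ parent → cycle
Cycle: S – Q – O – R – S.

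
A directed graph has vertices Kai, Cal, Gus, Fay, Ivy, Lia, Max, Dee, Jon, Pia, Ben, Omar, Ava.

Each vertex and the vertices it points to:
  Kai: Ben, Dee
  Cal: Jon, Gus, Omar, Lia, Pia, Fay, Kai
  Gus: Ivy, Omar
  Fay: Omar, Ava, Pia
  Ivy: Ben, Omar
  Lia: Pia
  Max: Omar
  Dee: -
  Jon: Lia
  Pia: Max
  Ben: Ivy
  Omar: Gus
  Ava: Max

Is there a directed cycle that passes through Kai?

No

Kai lies on a cycle iff there is a path from Kai back to itself.
Exploring from Kai, it never reaches itself; equivalently, its strongly connected component is a singleton.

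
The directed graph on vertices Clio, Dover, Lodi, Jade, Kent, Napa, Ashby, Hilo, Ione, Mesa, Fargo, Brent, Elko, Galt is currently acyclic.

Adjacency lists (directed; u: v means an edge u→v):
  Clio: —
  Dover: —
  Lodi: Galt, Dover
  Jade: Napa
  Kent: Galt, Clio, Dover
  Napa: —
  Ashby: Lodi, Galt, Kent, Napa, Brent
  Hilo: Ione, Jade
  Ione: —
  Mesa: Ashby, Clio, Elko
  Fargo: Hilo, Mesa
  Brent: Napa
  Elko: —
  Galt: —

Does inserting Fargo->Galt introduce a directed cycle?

Adding Fargo→Galt creates a cycle iff Galt can already reach Fargo.
Explore from Galt: no path reaches Fargo. The graph stays acyclic.

No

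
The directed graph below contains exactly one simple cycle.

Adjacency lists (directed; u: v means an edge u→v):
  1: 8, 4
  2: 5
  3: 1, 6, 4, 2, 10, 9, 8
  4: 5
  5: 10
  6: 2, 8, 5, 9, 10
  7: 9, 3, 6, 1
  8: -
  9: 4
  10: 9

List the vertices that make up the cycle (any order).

DFS with gray/black marking from 10:
10 gray
  9 gray
    4 gray
      5 gray
        5→10: 10 is gray → back edge
Back edge closes the cycle 10 → 9 → 4 → 5 → 10; its vertices are {4, 5, 9, 10}.

4, 5, 9, 10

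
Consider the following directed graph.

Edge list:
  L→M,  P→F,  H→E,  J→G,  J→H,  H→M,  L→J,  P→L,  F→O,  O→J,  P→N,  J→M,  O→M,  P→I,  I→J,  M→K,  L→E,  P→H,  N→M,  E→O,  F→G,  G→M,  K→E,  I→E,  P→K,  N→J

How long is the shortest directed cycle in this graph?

For each vertex v, BFS finds the shortest path from v back to v.
The shortest such closed walk is H → E → O → J → H, length 4.

4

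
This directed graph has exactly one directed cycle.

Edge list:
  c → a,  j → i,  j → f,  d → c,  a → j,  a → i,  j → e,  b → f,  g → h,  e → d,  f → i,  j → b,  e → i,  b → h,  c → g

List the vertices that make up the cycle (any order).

a, c, d, e, j

DFS with gray/black marking from c:
c gray
  a gray
    j gray
      e gray
        d gray
          d→c: c is gray → back edge
Back edge closes the cycle c → a → j → e → d → c; its vertices are {a, c, d, e, j}.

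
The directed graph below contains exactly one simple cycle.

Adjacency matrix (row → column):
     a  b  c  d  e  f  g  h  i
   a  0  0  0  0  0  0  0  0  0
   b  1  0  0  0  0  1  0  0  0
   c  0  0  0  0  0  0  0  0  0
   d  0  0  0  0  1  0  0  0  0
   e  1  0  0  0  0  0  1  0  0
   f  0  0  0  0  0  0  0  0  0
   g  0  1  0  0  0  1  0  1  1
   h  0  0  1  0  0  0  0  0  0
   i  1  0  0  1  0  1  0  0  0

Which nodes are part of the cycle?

d, e, g, i

DFS with gray/black marking from g:
g gray
  f gray
  f black
  b gray
    b→f: f black — skip
    a gray
    a black
  b black
  h gray
    c gray
    c black
  h black
  i gray
    i→f: f black — skip
    i→a: a black — skip
    d gray
      e gray
        e→g: g is gray → back edge
Back edge closes the cycle g → i → d → e → g; its vertices are {d, e, g, i}.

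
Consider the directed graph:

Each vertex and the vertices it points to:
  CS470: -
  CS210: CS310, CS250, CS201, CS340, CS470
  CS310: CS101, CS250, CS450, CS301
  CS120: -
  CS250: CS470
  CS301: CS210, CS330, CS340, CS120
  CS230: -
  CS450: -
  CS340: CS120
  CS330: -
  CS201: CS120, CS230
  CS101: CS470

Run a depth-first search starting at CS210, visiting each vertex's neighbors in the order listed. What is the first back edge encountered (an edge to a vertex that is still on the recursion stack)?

DFS from CS210 (visiting each vertex's neighbors in the order listed); mark gray on enter, black on exit:
CS210 gray
  CS310 gray
    CS101 gray
      CS470 gray
      CS470 black
    CS101 black
    CS250 gray
      CS250→CS470: CS470 black — skip
    CS250 black
    CS450 gray
    CS450 black
    CS301 gray
      CS301→CS210: CS210 is gray → back edge
First back edge: CS301 → CS210.

CS301->CS210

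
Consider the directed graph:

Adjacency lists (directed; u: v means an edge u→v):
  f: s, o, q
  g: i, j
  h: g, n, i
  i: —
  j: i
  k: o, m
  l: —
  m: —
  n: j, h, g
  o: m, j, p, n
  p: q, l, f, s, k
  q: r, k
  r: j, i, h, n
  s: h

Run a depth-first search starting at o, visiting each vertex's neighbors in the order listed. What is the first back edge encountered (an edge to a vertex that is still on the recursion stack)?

n→h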